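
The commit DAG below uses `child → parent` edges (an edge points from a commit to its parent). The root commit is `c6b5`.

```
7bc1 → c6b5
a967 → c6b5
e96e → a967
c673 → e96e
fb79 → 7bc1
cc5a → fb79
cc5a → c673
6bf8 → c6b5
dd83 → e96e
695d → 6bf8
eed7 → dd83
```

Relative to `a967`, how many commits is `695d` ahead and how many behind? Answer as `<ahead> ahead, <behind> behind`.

Reachable from 695d: {695d, 6bf8, c6b5}.
Reachable from a967: {a967, c6b5}.
Only in 695d's history (ahead): {695d, 6bf8} — 2.
Only in a967's history (behind): {a967} — 1.

2 ahead, 1 behind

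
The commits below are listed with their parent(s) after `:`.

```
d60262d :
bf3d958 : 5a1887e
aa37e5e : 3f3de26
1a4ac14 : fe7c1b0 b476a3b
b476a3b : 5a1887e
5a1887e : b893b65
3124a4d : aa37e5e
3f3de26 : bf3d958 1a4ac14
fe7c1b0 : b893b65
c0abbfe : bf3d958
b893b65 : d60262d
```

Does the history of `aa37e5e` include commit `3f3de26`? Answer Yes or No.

Ancestors of aa37e5e (commits reachable by following parents): {1a4ac14, 3f3de26, 5a1887e, aa37e5e, b476a3b, b893b65, bf3d958, d60262d, fe7c1b0}.
3f3de26 is in that set, so it is an ancestor of aa37e5e.

Yes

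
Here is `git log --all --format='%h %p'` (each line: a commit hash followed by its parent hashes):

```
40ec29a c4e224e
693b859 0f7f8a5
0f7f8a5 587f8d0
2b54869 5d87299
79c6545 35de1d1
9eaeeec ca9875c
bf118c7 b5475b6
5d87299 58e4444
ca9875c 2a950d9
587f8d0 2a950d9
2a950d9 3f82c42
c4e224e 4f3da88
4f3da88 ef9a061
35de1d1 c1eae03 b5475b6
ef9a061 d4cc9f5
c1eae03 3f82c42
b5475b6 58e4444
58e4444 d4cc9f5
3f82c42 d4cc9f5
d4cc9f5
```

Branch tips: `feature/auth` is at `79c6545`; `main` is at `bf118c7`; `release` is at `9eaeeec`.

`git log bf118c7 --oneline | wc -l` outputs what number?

4

Walking parent pointers from bf118c7: reachable set = {58e4444, b5475b6, bf118c7, d4cc9f5}.
That is 4 commits.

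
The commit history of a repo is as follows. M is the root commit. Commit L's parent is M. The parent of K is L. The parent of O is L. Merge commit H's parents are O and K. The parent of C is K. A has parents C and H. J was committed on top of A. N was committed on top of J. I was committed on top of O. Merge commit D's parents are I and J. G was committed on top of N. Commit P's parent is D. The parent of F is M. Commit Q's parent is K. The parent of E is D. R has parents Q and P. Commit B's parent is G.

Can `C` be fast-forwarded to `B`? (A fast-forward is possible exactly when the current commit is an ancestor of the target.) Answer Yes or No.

Yes

A fast-forward from C to B is possible iff C is an ancestor of B.
Ancestors of B: {A, B, C, G, H, J, K, L, M, N, O}.
C is among them, so fast-forward is possible.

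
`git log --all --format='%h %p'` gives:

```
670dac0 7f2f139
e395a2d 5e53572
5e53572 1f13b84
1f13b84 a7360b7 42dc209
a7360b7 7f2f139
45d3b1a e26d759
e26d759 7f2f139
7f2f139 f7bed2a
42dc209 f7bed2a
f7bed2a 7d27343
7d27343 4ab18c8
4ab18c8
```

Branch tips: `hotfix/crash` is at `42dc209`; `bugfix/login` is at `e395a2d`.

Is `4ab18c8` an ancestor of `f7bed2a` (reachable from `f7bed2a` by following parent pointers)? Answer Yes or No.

Yes

Ancestors of f7bed2a (commits reachable by following parents): {4ab18c8, 7d27343, f7bed2a}.
4ab18c8 is in that set, so it is an ancestor of f7bed2a.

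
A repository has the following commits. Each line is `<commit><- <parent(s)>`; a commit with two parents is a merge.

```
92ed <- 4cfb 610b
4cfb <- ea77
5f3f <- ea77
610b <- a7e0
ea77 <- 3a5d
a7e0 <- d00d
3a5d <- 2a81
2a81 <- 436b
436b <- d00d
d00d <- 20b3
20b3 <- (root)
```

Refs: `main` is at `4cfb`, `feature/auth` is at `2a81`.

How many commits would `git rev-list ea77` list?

Walking parent pointers from ea77: reachable set = {20b3, 2a81, 3a5d, 436b, d00d, ea77}.
That is 6 commits.

6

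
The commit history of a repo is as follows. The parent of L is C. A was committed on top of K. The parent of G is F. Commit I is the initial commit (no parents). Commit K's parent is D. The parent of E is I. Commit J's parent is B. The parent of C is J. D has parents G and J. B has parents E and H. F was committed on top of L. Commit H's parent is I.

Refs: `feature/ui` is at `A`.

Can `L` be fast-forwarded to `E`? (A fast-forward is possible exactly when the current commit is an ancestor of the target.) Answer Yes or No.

A fast-forward from L to E is possible iff L is an ancestor of E.
Ancestors of E: {E, I}.
L is not among them, so fast-forward is not possible.

No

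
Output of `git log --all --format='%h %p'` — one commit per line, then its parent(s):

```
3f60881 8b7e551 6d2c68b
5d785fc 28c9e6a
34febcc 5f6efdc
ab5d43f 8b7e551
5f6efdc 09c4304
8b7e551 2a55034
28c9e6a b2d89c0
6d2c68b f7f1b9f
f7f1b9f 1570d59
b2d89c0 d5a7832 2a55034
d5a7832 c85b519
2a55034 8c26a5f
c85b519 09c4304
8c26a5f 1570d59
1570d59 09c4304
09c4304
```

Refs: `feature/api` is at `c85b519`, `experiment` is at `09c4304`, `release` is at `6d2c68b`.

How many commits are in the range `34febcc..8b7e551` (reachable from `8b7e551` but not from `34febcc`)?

4

Reachable from 8b7e551: {09c4304, 1570d59, 2a55034, 8b7e551, 8c26a5f}.
Reachable from 34febcc: {09c4304, 34febcc, 5f6efdc}.
In 8b7e551's history but not 34febcc's: {1570d59, 2a55034, 8b7e551, 8c26a5f} — 4 commits.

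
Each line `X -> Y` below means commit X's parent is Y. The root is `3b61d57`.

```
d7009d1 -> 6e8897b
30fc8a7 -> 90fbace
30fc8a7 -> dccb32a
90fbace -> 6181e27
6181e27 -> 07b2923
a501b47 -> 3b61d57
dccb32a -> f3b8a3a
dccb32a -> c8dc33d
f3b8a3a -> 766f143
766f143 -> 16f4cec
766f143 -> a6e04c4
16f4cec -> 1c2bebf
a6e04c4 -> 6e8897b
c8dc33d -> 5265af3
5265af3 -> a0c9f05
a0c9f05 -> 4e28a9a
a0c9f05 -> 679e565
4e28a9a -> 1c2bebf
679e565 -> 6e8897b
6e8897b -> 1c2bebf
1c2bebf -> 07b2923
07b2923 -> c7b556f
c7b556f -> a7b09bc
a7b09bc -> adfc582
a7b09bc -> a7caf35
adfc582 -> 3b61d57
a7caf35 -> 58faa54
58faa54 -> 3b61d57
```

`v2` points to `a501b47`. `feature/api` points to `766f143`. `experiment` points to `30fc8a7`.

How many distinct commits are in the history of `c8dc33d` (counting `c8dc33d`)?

Walking parent pointers from c8dc33d: reachable set = {07b2923, 1c2bebf, 3b61d57, 4e28a9a, 5265af3, 58faa54, 679e565, 6e8897b, a0c9f05, a7b09bc, a7caf35, adfc582, c7b556f, c8dc33d}.
That is 14 commits.

14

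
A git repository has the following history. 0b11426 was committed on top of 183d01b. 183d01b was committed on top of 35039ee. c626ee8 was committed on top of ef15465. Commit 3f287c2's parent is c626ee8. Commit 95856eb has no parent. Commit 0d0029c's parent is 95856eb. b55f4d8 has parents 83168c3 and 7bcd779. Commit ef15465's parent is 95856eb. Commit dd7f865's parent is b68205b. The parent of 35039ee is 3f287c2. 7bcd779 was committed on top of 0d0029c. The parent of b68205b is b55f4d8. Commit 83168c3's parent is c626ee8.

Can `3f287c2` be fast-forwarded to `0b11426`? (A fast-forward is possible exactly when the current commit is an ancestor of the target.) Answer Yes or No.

Yes

A fast-forward from 3f287c2 to 0b11426 is possible iff 3f287c2 is an ancestor of 0b11426.
Ancestors of 0b11426: {0b11426, 183d01b, 35039ee, 3f287c2, 95856eb, c626ee8, ef15465}.
3f287c2 is among them, so fast-forward is possible.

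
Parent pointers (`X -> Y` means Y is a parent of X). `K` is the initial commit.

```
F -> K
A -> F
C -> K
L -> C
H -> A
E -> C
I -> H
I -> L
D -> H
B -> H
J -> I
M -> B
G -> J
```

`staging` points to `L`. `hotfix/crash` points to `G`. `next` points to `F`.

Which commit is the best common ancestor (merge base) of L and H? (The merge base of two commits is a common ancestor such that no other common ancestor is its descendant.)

K

Ancestors of L: {C, K, L}.
Ancestors of H: {A, F, H, K}.
Common ancestors: {K}.
The only common ancestor is K, so it is the merge base.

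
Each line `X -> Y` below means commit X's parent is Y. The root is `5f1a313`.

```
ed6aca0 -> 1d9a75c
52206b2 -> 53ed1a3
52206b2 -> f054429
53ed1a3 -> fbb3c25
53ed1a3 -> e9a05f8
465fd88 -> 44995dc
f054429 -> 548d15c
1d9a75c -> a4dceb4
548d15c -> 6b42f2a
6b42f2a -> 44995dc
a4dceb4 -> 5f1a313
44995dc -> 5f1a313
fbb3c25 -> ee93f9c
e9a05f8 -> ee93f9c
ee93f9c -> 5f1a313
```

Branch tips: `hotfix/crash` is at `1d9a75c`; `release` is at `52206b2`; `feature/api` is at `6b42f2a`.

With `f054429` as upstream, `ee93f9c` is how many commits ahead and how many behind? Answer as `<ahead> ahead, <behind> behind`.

Reachable from ee93f9c: {5f1a313, ee93f9c}.
Reachable from f054429: {44995dc, 548d15c, 5f1a313, 6b42f2a, f054429}.
Only in ee93f9c's history (ahead): {ee93f9c} — 1.
Only in f054429's history (behind): {44995dc, 548d15c, 6b42f2a, f054429} — 4.

1 ahead, 4 behind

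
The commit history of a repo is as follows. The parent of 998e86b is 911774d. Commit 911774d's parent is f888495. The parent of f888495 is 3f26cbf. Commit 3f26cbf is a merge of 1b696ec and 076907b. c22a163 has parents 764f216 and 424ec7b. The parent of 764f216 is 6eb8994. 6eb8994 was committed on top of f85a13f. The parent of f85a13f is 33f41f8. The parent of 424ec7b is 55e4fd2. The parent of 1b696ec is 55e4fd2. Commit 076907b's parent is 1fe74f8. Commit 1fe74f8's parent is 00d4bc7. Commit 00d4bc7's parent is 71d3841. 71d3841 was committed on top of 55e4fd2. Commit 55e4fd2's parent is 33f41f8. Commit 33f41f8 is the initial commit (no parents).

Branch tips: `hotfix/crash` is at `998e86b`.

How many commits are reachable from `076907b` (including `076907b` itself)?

Walking parent pointers from 076907b: reachable set = {00d4bc7, 076907b, 1fe74f8, 33f41f8, 55e4fd2, 71d3841}.
That is 6 commits.

6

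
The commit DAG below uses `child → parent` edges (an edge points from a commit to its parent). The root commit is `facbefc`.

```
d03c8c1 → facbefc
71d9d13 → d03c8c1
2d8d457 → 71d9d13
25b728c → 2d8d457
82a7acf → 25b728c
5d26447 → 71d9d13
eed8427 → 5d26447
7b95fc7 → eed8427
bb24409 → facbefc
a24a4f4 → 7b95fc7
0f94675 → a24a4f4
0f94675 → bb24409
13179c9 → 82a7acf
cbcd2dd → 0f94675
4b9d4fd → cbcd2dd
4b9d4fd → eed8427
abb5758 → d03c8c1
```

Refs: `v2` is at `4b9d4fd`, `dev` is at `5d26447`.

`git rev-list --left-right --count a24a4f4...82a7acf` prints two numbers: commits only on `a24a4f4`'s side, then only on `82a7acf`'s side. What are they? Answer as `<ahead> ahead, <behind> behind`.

Reachable from a24a4f4: {5d26447, 71d9d13, 7b95fc7, a24a4f4, d03c8c1, eed8427, facbefc}.
Reachable from 82a7acf: {25b728c, 2d8d457, 71d9d13, 82a7acf, d03c8c1, facbefc}.
Only in a24a4f4's history (ahead): {5d26447, 7b95fc7, a24a4f4, eed8427} — 4.
Only in 82a7acf's history (behind): {25b728c, 2d8d457, 82a7acf} — 3.

4 ahead, 3 behind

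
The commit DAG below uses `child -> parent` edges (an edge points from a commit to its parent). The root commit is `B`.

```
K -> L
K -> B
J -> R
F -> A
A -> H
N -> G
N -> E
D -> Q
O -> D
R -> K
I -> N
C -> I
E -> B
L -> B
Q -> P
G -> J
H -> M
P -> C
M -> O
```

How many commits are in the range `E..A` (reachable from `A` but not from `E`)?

Reachable from A: {A, B, C, D, E, G, H, I, J, K, L, M, N, O, P, Q, R}.
Reachable from E: {B, E}.
In A's history but not E's: {A, C, D, G, H, I, J, K, L, M, N, O, P, Q, R} — 15 commits.

15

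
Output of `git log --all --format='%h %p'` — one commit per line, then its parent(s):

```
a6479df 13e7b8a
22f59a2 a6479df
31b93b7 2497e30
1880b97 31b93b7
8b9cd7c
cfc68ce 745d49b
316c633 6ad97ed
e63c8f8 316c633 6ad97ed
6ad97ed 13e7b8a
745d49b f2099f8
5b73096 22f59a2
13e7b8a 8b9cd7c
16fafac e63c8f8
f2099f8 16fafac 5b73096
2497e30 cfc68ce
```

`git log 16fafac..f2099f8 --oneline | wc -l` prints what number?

4

Reachable from f2099f8: {13e7b8a, 16fafac, 22f59a2, 316c633, 5b73096, 6ad97ed, 8b9cd7c, a6479df, e63c8f8, f2099f8}.
Reachable from 16fafac: {13e7b8a, 16fafac, 316c633, 6ad97ed, 8b9cd7c, e63c8f8}.
In f2099f8's history but not 16fafac's: {22f59a2, 5b73096, a6479df, f2099f8} — 4 commits.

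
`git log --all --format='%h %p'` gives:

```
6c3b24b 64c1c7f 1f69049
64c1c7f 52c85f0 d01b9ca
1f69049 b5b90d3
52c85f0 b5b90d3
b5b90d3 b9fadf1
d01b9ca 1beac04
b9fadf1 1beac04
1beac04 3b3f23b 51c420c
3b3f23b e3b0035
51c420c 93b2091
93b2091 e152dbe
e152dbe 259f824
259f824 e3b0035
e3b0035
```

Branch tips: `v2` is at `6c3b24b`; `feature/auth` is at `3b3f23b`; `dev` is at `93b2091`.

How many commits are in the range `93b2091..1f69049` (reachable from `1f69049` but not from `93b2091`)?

Reachable from 1f69049: {1beac04, 1f69049, 259f824, 3b3f23b, 51c420c, 93b2091, b5b90d3, b9fadf1, e152dbe, e3b0035}.
Reachable from 93b2091: {259f824, 93b2091, e152dbe, e3b0035}.
In 1f69049's history but not 93b2091's: {1beac04, 1f69049, 3b3f23b, 51c420c, b5b90d3, b9fadf1} — 6 commits.

6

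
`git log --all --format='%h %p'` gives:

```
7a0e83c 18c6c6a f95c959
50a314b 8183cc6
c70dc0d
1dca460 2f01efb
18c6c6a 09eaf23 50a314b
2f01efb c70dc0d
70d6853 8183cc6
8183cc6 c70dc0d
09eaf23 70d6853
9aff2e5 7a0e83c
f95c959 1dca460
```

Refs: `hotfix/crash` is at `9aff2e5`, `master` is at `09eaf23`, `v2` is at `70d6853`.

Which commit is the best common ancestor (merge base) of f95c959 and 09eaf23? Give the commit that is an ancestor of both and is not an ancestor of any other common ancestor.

Ancestors of f95c959: {1dca460, 2f01efb, c70dc0d, f95c959}.
Ancestors of 09eaf23: {09eaf23, 70d6853, 8183cc6, c70dc0d}.
Common ancestors: {c70dc0d}.
The only common ancestor is c70dc0d, so it is the merge base.

c70dc0d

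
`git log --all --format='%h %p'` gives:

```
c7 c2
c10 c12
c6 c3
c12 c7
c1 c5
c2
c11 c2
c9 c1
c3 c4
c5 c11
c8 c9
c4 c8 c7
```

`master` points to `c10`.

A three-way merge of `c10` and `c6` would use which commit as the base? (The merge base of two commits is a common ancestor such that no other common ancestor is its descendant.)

c7

Ancestors of c10: {c10, c12, c2, c7}.
Ancestors of c6: {c1, c11, c2, c3, c4, c5, c6, c7, c8, c9}.
Common ancestors: {c2, c7}.
Among these, c7 is not an ancestor of any other common ancestor — it is the merge base.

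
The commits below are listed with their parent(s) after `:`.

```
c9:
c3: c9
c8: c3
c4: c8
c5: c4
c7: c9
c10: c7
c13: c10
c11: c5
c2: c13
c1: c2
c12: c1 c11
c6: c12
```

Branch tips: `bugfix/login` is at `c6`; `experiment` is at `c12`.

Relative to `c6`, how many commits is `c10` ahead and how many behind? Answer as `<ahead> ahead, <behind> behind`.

0 ahead, 10 behind

Reachable from c10: {c10, c7, c9}.
Reachable from c6: {c1, c10, c11, c12, c13, c2, c3, c4, c5, c6, c7, c8, c9}.
Only in c10's history (ahead): {} — 0.
Only in c6's history (behind): {c1, c11, c12, c13, c2, c3, c4, c5, c6, c8} — 10.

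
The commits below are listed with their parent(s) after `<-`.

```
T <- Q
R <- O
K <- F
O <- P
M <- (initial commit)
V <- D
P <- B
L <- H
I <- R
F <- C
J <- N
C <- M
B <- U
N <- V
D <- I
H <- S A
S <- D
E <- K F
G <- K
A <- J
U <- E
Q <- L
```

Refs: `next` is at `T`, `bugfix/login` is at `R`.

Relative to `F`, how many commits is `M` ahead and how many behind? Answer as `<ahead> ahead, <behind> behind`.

Reachable from M: {M}.
Reachable from F: {C, F, M}.
Only in M's history (ahead): {} — 0.
Only in F's history (behind): {C, F} — 2.

0 ahead, 2 behind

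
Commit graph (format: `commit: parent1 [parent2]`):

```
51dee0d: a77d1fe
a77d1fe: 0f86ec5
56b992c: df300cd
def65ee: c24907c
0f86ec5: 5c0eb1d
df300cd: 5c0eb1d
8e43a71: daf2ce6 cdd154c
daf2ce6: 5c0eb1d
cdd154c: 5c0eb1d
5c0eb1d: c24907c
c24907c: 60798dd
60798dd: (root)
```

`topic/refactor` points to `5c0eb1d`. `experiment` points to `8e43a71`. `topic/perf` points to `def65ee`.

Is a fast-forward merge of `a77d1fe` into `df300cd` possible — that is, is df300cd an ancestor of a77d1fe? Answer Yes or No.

A fast-forward from df300cd to a77d1fe is possible iff df300cd is an ancestor of a77d1fe.
Ancestors of a77d1fe: {0f86ec5, 5c0eb1d, 60798dd, a77d1fe, c24907c}.
df300cd is not among them, so fast-forward is not possible.

No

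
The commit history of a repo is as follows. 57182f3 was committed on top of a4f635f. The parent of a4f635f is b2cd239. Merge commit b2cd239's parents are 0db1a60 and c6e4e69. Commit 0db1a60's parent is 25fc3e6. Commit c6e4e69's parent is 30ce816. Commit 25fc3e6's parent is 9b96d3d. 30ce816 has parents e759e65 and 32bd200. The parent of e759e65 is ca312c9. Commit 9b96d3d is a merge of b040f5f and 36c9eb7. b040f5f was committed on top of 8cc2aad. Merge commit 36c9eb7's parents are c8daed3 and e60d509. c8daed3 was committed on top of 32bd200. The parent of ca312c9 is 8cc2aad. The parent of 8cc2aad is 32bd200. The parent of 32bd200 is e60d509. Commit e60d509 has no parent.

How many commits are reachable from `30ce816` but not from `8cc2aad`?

3

Reachable from 30ce816: {30ce816, 32bd200, 8cc2aad, ca312c9, e60d509, e759e65}.
Reachable from 8cc2aad: {32bd200, 8cc2aad, e60d509}.
In 30ce816's history but not 8cc2aad's: {30ce816, ca312c9, e759e65} — 3 commits.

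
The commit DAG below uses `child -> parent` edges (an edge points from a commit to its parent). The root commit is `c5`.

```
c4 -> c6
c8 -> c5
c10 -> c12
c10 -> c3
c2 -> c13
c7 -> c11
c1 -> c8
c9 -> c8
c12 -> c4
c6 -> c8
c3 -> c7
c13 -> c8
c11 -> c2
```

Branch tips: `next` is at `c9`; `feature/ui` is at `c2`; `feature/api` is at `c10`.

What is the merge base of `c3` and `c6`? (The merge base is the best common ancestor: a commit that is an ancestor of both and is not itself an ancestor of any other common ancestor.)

Ancestors of c3: {c11, c13, c2, c3, c5, c7, c8}.
Ancestors of c6: {c5, c6, c8}.
Common ancestors: {c5, c8}.
Among these, c8 is not an ancestor of any other common ancestor — it is the merge base.

c8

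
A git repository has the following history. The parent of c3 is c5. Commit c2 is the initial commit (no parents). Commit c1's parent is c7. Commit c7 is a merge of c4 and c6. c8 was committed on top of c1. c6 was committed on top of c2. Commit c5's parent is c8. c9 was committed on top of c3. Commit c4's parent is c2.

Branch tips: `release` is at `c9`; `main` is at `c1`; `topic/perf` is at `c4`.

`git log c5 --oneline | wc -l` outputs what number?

Walking parent pointers from c5: reachable set = {c1, c2, c4, c5, c6, c7, c8}.
That is 7 commits.

7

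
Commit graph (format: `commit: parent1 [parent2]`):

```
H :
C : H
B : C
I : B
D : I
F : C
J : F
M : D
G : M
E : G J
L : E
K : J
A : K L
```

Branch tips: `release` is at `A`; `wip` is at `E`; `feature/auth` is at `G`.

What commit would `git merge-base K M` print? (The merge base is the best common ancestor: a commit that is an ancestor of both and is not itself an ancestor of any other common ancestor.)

Ancestors of K: {C, F, H, J, K}.
Ancestors of M: {B, C, D, H, I, M}.
Common ancestors: {C, H}.
Among these, C is not an ancestor of any other common ancestor — it is the merge base.

C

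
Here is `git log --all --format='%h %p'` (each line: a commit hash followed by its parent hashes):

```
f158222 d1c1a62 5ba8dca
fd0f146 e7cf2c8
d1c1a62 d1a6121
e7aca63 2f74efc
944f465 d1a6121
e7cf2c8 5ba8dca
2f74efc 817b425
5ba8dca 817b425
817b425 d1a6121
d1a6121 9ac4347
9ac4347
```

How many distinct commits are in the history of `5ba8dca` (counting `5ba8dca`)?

4

Walking parent pointers from 5ba8dca: reachable set = {5ba8dca, 817b425, 9ac4347, d1a6121}.
That is 4 commits.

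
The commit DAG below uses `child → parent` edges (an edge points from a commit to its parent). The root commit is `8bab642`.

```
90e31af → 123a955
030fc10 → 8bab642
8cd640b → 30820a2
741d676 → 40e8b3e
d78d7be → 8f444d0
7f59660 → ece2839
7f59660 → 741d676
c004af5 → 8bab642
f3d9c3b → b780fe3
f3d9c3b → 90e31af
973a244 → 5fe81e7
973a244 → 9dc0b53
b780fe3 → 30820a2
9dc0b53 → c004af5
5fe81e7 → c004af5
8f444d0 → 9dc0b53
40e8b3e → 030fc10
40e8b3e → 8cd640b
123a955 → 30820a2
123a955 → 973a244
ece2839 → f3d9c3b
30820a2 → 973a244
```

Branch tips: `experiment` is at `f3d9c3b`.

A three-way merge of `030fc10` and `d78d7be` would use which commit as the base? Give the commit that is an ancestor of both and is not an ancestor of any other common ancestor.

Ancestors of 030fc10: {030fc10, 8bab642}.
Ancestors of d78d7be: {8bab642, 8f444d0, 9dc0b53, c004af5, d78d7be}.
Common ancestors: {8bab642}.
The only common ancestor is 8bab642, so it is the merge base.

8bab642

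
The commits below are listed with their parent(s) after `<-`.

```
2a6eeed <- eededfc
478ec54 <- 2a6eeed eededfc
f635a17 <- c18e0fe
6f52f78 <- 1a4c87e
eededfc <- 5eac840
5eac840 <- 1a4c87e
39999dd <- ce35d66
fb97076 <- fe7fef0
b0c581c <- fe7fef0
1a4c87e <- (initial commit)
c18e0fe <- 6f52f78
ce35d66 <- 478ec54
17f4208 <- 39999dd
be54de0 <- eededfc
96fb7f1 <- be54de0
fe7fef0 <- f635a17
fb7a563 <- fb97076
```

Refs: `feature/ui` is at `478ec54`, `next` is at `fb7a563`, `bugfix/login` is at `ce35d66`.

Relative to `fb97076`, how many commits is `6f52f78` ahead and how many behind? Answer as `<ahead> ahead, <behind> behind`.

Reachable from 6f52f78: {1a4c87e, 6f52f78}.
Reachable from fb97076: {1a4c87e, 6f52f78, c18e0fe, f635a17, fb97076, fe7fef0}.
Only in 6f52f78's history (ahead): {} — 0.
Only in fb97076's history (behind): {c18e0fe, f635a17, fb97076, fe7fef0} — 4.

0 ahead, 4 behind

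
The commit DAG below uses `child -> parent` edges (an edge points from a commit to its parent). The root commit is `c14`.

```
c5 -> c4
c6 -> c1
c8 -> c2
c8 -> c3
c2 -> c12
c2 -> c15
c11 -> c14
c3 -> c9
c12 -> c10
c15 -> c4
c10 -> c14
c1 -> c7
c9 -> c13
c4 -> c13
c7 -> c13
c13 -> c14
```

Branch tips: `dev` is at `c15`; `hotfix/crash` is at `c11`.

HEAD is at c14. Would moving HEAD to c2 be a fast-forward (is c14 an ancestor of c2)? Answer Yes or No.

A fast-forward from c14 to c2 is possible iff c14 is an ancestor of c2.
Ancestors of c2: {c10, c12, c13, c14, c15, c2, c4}.
c14 is among them, so fast-forward is possible.

Yes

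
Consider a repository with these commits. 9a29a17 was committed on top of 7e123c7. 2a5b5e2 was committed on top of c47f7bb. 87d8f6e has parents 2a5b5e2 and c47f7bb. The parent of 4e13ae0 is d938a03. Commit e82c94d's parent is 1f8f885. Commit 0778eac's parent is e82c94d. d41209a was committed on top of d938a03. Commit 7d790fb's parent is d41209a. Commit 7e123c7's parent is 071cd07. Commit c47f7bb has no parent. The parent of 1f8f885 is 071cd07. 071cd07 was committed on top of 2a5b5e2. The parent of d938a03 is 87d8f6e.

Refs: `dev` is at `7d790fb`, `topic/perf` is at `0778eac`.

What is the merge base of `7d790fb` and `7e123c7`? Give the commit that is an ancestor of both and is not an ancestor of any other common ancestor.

Ancestors of 7d790fb: {2a5b5e2, 7d790fb, 87d8f6e, c47f7bb, d41209a, d938a03}.
Ancestors of 7e123c7: {071cd07, 2a5b5e2, 7e123c7, c47f7bb}.
Common ancestors: {2a5b5e2, c47f7bb}.
Among these, 2a5b5e2 is not an ancestor of any other common ancestor — it is the merge base.

2a5b5e2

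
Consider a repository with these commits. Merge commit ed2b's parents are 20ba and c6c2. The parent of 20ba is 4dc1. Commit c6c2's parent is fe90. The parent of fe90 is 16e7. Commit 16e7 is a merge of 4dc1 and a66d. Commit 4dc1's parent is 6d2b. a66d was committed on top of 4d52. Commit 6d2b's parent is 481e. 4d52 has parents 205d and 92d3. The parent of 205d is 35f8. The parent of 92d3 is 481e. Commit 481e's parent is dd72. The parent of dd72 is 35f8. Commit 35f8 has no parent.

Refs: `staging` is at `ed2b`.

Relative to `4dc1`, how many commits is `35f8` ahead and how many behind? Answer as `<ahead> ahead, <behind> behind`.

0 ahead, 4 behind

Reachable from 35f8: {35f8}.
Reachable from 4dc1: {35f8, 481e, 4dc1, 6d2b, dd72}.
Only in 35f8's history (ahead): {} — 0.
Only in 4dc1's history (behind): {481e, 4dc1, 6d2b, dd72} — 4.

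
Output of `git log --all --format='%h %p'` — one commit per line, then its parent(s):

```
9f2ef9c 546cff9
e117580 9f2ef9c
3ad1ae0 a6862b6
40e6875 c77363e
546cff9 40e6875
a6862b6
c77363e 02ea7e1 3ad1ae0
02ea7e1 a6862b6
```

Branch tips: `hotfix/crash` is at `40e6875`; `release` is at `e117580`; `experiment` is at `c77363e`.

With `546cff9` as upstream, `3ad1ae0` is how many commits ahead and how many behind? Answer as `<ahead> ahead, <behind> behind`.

0 ahead, 4 behind

Reachable from 3ad1ae0: {3ad1ae0, a6862b6}.
Reachable from 546cff9: {02ea7e1, 3ad1ae0, 40e6875, 546cff9, a6862b6, c77363e}.
Only in 3ad1ae0's history (ahead): {} — 0.
Only in 546cff9's history (behind): {02ea7e1, 40e6875, 546cff9, c77363e} — 4.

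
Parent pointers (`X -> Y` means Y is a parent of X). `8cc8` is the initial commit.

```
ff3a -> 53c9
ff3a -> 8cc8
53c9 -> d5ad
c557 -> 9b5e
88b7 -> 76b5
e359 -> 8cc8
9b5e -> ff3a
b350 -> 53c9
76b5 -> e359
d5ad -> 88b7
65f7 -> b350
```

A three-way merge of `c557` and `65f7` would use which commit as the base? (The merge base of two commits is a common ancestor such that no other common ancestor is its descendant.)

53c9

Ancestors of c557: {53c9, 76b5, 88b7, 8cc8, 9b5e, c557, d5ad, e359, ff3a}.
Ancestors of 65f7: {53c9, 65f7, 76b5, 88b7, 8cc8, b350, d5ad, e359}.
Common ancestors: {53c9, 76b5, 88b7, 8cc8, d5ad, e359}.
Among these, 53c9 is not an ancestor of any other common ancestor — it is the merge base.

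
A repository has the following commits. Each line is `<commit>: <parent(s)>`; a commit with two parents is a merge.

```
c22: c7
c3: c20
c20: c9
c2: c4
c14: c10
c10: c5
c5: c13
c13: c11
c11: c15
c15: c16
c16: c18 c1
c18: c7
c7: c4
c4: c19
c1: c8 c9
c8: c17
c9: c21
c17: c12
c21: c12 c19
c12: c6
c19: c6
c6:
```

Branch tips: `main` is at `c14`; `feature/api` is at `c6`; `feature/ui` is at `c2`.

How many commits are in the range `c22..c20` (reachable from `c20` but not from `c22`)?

4

Reachable from c20: {c12, c19, c20, c21, c6, c9}.
Reachable from c22: {c19, c22, c4, c6, c7}.
In c20's history but not c22's: {c12, c20, c21, c9} — 4 commits.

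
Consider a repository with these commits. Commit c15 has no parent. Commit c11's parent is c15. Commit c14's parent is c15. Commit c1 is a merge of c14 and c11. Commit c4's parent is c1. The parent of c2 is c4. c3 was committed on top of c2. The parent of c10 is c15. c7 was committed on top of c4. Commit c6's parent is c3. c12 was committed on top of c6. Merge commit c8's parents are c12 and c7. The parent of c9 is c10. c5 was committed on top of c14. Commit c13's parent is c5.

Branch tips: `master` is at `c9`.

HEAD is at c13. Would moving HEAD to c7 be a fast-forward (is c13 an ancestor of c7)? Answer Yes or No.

No

A fast-forward from c13 to c7 is possible iff c13 is an ancestor of c7.
Ancestors of c7: {c1, c11, c14, c15, c4, c7}.
c13 is not among them, so fast-forward is not possible.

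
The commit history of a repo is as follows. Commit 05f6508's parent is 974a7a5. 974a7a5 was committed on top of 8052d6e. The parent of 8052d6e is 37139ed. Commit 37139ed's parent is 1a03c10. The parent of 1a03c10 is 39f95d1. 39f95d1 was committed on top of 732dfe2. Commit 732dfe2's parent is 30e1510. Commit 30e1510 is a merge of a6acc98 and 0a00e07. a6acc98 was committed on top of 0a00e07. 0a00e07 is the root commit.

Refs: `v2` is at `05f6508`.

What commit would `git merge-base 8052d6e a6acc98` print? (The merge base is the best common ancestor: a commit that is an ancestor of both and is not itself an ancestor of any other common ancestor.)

Ancestors of 8052d6e: {0a00e07, 1a03c10, 30e1510, 37139ed, 39f95d1, 732dfe2, 8052d6e, a6acc98}.
Ancestors of a6acc98: {0a00e07, a6acc98}.
Common ancestors: {0a00e07, a6acc98}.
Among these, a6acc98 is not an ancestor of any other common ancestor — it is the merge base.

a6acc98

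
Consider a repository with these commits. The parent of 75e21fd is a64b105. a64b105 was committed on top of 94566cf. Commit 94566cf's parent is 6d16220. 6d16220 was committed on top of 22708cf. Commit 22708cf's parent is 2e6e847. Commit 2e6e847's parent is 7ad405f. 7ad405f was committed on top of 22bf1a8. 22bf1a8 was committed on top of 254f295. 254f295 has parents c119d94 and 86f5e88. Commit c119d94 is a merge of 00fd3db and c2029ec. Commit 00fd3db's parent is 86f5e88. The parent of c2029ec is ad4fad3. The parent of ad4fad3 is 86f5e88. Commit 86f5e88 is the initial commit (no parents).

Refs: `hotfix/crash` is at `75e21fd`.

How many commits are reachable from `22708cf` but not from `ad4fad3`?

8

Reachable from 22708cf: {00fd3db, 22708cf, 22bf1a8, 254f295, 2e6e847, 7ad405f, 86f5e88, ad4fad3, c119d94, c2029ec}.
Reachable from ad4fad3: {86f5e88, ad4fad3}.
In 22708cf's history but not ad4fad3's: {00fd3db, 22708cf, 22bf1a8, 254f295, 2e6e847, 7ad405f, c119d94, c2029ec} — 8 commits.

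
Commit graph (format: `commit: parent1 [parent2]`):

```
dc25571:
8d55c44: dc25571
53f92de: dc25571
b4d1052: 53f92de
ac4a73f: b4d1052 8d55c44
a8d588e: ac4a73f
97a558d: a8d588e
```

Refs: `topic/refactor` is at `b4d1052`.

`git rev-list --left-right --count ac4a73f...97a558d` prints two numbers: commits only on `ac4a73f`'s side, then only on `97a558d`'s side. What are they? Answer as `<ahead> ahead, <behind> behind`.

0 ahead, 2 behind

Reachable from ac4a73f: {53f92de, 8d55c44, ac4a73f, b4d1052, dc25571}.
Reachable from 97a558d: {53f92de, 8d55c44, 97a558d, a8d588e, ac4a73f, b4d1052, dc25571}.
Only in ac4a73f's history (ahead): {} — 0.
Only in 97a558d's history (behind): {97a558d, a8d588e} — 2.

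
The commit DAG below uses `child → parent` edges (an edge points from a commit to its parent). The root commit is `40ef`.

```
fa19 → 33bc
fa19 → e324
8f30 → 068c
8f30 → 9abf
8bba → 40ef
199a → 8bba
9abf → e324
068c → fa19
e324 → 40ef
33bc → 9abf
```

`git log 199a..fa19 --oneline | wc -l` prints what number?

Reachable from fa19: {33bc, 40ef, 9abf, e324, fa19}.
Reachable from 199a: {199a, 40ef, 8bba}.
In fa19's history but not 199a's: {33bc, 9abf, e324, fa19} — 4 commits.

4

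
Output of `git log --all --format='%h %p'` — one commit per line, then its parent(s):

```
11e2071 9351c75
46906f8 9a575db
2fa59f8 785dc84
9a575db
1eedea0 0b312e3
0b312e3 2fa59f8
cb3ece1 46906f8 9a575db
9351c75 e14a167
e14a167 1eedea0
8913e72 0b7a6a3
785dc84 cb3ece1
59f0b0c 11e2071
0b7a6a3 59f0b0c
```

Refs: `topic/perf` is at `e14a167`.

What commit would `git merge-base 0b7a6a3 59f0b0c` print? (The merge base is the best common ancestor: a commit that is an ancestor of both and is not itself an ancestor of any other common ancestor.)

59f0b0c

Ancestors of 0b7a6a3: {0b312e3, 0b7a6a3, 11e2071, 1eedea0, 2fa59f8, 46906f8, 59f0b0c, 785dc84, 9351c75, 9a575db, cb3ece1, e14a167}.
Ancestors of 59f0b0c: {0b312e3, 11e2071, 1eedea0, 2fa59f8, 46906f8, 59f0b0c, 785dc84, 9351c75, 9a575db, cb3ece1, e14a167}.
Common ancestors: {0b312e3, 11e2071, 1eedea0, 2fa59f8, 46906f8, 59f0b0c, 785dc84, 9351c75, 9a575db, cb3ece1, e14a167}.
Among these, 59f0b0c is not an ancestor of any other common ancestor — it is the merge base.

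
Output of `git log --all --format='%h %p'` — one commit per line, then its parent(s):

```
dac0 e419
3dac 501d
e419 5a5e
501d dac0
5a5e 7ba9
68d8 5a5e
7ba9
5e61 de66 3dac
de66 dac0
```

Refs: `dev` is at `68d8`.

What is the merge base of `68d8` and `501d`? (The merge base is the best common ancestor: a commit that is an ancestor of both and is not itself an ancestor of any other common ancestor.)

5a5e

Ancestors of 68d8: {5a5e, 68d8, 7ba9}.
Ancestors of 501d: {501d, 5a5e, 7ba9, dac0, e419}.
Common ancestors: {5a5e, 7ba9}.
Among these, 5a5e is not an ancestor of any other common ancestor — it is the merge base.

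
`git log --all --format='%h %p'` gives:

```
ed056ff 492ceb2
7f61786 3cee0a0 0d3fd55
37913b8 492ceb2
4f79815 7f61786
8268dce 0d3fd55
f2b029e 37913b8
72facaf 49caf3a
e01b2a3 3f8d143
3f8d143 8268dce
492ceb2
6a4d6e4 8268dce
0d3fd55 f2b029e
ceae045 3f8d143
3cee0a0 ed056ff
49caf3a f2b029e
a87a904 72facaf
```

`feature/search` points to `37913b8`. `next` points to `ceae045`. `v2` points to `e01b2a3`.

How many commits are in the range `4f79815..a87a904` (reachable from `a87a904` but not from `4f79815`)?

3

Reachable from a87a904: {37913b8, 492ceb2, 49caf3a, 72facaf, a87a904, f2b029e}.
Reachable from 4f79815: {0d3fd55, 37913b8, 3cee0a0, 492ceb2, 4f79815, 7f61786, ed056ff, f2b029e}.
In a87a904's history but not 4f79815's: {49caf3a, 72facaf, a87a904} — 3 commits.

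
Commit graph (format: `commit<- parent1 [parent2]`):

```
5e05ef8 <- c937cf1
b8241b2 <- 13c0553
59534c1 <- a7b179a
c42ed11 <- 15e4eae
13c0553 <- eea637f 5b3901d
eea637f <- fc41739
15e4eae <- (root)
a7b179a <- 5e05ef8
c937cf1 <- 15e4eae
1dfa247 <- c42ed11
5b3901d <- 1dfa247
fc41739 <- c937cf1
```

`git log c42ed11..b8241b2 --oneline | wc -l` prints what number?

Reachable from b8241b2: {13c0553, 15e4eae, 1dfa247, 5b3901d, b8241b2, c42ed11, c937cf1, eea637f, fc41739}.
Reachable from c42ed11: {15e4eae, c42ed11}.
In b8241b2's history but not c42ed11's: {13c0553, 1dfa247, 5b3901d, b8241b2, c937cf1, eea637f, fc41739} — 7 commits.

7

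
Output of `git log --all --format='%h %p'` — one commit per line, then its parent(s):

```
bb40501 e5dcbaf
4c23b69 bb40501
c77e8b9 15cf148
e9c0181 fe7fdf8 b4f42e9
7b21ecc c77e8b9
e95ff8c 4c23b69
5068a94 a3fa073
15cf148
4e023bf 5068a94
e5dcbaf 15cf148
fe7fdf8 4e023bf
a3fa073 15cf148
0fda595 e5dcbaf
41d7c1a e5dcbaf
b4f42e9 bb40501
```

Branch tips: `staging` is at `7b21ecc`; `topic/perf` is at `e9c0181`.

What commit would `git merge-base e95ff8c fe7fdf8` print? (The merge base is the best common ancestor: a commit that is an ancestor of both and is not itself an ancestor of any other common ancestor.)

15cf148

Ancestors of e95ff8c: {15cf148, 4c23b69, bb40501, e5dcbaf, e95ff8c}.
Ancestors of fe7fdf8: {15cf148, 4e023bf, 5068a94, a3fa073, fe7fdf8}.
Common ancestors: {15cf148}.
The only common ancestor is 15cf148, so it is the merge base.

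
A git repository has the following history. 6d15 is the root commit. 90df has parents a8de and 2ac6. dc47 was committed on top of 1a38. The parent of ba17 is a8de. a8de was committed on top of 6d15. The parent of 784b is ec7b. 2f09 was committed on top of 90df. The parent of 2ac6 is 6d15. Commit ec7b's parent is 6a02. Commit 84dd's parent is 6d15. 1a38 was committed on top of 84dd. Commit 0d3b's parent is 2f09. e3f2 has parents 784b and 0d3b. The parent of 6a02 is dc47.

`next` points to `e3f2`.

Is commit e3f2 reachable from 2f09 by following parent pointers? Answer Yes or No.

No

Ancestors of 2f09: {2ac6, 2f09, 6d15, 90df, a8de}.
e3f2 is not in that set, so it is not an ancestor of 2f09.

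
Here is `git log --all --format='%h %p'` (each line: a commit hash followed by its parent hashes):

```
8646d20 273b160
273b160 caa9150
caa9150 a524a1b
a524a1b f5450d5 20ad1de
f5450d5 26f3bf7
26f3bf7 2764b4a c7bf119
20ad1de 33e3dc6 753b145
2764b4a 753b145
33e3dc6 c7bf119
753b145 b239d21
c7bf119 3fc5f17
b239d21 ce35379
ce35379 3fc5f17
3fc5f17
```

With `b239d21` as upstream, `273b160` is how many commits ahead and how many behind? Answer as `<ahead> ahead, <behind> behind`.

Reachable from 273b160: {20ad1de, 26f3bf7, 273b160, 2764b4a, 33e3dc6, 3fc5f17, 753b145, a524a1b, b239d21, c7bf119, caa9150, ce35379, f5450d5}.
Reachable from b239d21: {3fc5f17, b239d21, ce35379}.
Only in 273b160's history (ahead): {20ad1de, 26f3bf7, 273b160, 2764b4a, 33e3dc6, 753b145, a524a1b, c7bf119, caa9150, f5450d5} — 10.
Only in b239d21's history (behind): {} — 0.

10 ahead, 0 behind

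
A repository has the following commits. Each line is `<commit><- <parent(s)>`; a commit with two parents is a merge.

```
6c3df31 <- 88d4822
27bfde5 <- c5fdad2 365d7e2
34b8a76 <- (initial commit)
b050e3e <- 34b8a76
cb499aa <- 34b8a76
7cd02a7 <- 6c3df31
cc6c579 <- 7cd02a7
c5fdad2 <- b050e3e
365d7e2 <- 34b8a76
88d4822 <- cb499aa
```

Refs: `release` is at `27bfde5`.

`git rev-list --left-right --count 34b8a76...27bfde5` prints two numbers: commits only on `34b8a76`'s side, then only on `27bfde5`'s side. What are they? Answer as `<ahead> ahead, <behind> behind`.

Reachable from 34b8a76: {34b8a76}.
Reachable from 27bfde5: {27bfde5, 34b8a76, 365d7e2, b050e3e, c5fdad2}.
Only in 34b8a76's history (ahead): {} — 0.
Only in 27bfde5's history (behind): {27bfde5, 365d7e2, b050e3e, c5fdad2} — 4.

0 ahead, 4 behind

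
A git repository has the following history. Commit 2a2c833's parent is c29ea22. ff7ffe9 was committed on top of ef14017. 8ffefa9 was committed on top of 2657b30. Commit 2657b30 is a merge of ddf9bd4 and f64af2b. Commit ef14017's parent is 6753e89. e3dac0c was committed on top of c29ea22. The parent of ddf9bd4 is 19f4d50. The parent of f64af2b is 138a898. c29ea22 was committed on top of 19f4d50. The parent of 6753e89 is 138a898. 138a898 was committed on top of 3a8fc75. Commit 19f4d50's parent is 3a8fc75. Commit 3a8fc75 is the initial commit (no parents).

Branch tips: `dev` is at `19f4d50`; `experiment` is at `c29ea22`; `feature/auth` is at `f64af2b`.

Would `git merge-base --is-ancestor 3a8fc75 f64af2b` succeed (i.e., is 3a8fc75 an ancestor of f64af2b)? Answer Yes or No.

Ancestors of f64af2b (commits reachable by following parents): {138a898, 3a8fc75, f64af2b}.
3a8fc75 is in that set, so it is an ancestor of f64af2b.

Yes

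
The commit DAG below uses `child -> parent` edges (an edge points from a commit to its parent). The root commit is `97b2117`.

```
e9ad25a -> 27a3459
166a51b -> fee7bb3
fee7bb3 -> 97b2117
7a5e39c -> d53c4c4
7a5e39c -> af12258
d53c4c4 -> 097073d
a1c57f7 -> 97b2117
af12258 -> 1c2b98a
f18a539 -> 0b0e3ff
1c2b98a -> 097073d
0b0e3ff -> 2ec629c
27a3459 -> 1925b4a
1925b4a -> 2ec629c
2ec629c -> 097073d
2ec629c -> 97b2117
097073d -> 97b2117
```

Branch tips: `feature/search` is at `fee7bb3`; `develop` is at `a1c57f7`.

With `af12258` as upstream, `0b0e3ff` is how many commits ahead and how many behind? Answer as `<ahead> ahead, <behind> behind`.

2 ahead, 2 behind

Reachable from 0b0e3ff: {097073d, 0b0e3ff, 2ec629c, 97b2117}.
Reachable from af12258: {097073d, 1c2b98a, 97b2117, af12258}.
Only in 0b0e3ff's history (ahead): {0b0e3ff, 2ec629c} — 2.
Only in af12258's history (behind): {1c2b98a, af12258} — 2.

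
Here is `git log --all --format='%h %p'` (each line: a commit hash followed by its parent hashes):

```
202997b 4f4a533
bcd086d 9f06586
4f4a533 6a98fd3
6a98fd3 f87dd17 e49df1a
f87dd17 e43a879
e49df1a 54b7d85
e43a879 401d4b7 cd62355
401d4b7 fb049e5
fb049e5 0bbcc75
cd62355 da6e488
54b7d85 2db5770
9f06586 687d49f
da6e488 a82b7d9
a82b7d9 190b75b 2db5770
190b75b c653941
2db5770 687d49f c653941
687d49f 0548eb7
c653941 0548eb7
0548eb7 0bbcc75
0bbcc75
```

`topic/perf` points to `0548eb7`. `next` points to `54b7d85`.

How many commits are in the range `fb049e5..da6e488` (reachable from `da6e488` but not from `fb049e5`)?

7

Reachable from da6e488: {0548eb7, 0bbcc75, 190b75b, 2db5770, 687d49f, a82b7d9, c653941, da6e488}.
Reachable from fb049e5: {0bbcc75, fb049e5}.
In da6e488's history but not fb049e5's: {0548eb7, 190b75b, 2db5770, 687d49f, a82b7d9, c653941, da6e488} — 7 commits.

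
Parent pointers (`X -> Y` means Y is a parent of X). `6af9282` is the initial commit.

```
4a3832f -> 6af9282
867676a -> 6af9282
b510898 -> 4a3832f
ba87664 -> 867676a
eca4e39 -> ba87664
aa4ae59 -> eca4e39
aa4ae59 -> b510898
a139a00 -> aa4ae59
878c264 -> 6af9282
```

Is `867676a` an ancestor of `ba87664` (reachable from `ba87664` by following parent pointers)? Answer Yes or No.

Yes

Ancestors of ba87664 (commits reachable by following parents): {6af9282, 867676a, ba87664}.
867676a is in that set, so it is an ancestor of ba87664.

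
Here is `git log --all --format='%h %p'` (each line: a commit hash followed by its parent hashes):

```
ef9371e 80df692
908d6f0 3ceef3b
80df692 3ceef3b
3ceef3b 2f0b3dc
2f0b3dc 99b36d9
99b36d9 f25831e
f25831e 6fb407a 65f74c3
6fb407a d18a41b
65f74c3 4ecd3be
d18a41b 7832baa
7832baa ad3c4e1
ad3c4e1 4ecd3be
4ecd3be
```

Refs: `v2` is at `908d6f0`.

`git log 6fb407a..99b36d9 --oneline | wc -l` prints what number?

Reachable from 99b36d9: {4ecd3be, 65f74c3, 6fb407a, 7832baa, 99b36d9, ad3c4e1, d18a41b, f25831e}.
Reachable from 6fb407a: {4ecd3be, 6fb407a, 7832baa, ad3c4e1, d18a41b}.
In 99b36d9's history but not 6fb407a's: {65f74c3, 99b36d9, f25831e} — 3 commits.

3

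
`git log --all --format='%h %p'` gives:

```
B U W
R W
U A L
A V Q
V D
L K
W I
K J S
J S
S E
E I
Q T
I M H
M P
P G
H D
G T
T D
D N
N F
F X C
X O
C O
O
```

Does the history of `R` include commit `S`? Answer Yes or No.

Ancestors of R: {C, D, F, G, H, I, M, N, O, P, R, T, W, X}.
S is not in that set, so it is not an ancestor of R.

No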